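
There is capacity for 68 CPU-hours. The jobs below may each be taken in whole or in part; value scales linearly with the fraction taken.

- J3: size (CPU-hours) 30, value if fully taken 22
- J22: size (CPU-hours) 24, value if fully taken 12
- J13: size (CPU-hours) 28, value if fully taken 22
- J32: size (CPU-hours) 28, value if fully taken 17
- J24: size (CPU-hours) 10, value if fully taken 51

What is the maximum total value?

95

Best value per unit of size first: J24 51/10≈5.1, J13 22/28≈0.786, J3 22/30≈0.733, J32 17/28≈0.607, J22 12/24≈0.5.
Take all of J24 (10 CPU-hours, value 51) ; 58 CPU-hours left.
All 28 CPU-hours of J13 fit (value 22) ; 30 remain.
Take all of J3 (30 CPU-hours, value 22) ; 0 CPU-hours left.
Total value = 95.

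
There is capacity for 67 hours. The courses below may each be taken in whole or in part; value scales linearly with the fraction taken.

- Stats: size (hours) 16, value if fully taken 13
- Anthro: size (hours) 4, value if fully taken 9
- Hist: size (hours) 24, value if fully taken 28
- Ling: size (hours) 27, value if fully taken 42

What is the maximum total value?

Best value per unit of size first: Anthro 9/4≈2.25, Ling 42/27≈1.56, Hist 28/24≈1.17, Stats 13/16≈0.812.
Anthro: take in full, 4 hours for value 9 → 63 left.
Take all of Ling (27 hours, value 42) → 36 hours left.
Take all of Hist (24 hours, value 28) → 12 hours left.
Only 12 hours remain; take 12/16 of Stats for value 13×12/16 = 9.75.
Total value = 88.75.

88.75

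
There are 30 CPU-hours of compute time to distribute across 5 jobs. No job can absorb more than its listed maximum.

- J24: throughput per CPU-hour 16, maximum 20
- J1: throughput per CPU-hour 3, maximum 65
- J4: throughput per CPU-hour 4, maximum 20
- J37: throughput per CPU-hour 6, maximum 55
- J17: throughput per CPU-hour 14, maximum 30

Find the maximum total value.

Order the jobs by throughput per CPU-hour: J24 16 > J17 14 > J37 6 > J4 4 > J1 3.
J24: +20 to 20 (cap) — 10 left.
J17: +10 (room for 30) → 10. Pool exhausted.
Total = 16×20 + 14×10 = 460.

460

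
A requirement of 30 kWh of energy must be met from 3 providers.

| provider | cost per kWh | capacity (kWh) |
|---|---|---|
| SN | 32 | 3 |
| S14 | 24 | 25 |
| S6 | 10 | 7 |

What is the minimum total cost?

Use providers in increasing cost order.
S6 (10): use full 7 — 23 kWh to go.
S14 at 24: take 23 of its 25 — requirement met.
SN: unused.
Cost = 7×10 + 23×24 = 622.

622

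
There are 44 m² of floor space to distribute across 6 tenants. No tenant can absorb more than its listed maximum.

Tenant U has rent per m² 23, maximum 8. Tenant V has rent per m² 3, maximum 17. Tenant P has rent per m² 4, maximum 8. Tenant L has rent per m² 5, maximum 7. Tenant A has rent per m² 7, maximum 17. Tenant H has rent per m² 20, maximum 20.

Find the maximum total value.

696

Order the tenants by rent per m²: Tenant U 23 > Tenant H 20 > Tenant A 7 > Tenant L 5 > Tenant P 4 > Tenant V 3.
Tenant U takes 8 to reach its cap of 8 — 36 left.
Give Tenant H 20 to hit its cap of 20 — 16 left.
Tenant A: +16 (room for 17) → 16. Pool exhausted.
Total = 23×8 + 7×16 + 20×20 = 696.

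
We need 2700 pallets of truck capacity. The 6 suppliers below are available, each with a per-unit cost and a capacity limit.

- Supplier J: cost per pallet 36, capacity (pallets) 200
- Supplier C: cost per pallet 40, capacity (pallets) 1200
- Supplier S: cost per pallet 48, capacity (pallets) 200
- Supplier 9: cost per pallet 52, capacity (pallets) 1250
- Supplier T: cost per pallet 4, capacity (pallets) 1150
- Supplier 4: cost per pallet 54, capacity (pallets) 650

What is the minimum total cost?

67000

Use suppliers in increasing cost order.
Supplier T (4): use full 1150 — 1550 pallets to go.
Take 200 from Supplier J at 36 — need 1350 more.
Supplier C (40): use full 1200 — 150 pallets to go.
Supplier S (48): take the remaining 150 — done.
Supplier 9, Supplier 4: unused.
Cost = 1150×4 + 200×36 + 1200×40 + 150×48 = 67000.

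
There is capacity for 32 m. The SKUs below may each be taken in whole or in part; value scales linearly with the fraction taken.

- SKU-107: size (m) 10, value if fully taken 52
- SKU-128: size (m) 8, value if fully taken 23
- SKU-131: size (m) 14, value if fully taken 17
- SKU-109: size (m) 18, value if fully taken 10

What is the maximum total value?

92

Sort by value density: SKU-107 52/10≈5.2, SKU-128 23/8≈2.88, SKU-131 17/14≈1.21, SKU-109 10/18≈0.556.
Take all of SKU-107 (10 m, value 52) → 22 m left.
All 8 m of SKU-128 fit (value 23) → 14 remain.
Take all of SKU-131 (14 m, value 17) → 0 m left.
Total value = 92.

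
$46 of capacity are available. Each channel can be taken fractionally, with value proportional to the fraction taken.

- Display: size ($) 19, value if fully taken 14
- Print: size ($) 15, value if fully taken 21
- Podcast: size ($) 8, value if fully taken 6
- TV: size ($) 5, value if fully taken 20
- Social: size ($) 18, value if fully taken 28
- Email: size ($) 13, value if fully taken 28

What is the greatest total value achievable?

90

Sort by value density: TV 20/5≈4, Email 28/13≈2.15, Social 28/18≈1.56, Print 21/15≈1.4, Podcast 6/8≈0.75, Display 14/19≈0.737.
Take all of TV (5 $, value 20) → 41 $ left.
Take all of Email (13 $, value 28) → 28 $ left.
Social: take in full, 18 $ for value 28 → 10 left.
Only 10 $ remain; take 10/15 of Print for value 21×10/15 = 14.
Total value = 90.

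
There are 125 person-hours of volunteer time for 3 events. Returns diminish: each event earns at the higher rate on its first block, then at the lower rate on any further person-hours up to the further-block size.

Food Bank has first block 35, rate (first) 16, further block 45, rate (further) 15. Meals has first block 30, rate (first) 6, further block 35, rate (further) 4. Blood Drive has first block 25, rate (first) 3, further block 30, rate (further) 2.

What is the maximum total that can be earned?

Treat each block as its own option and order by rate: Food Bank/tier1 16 > Food Bank/tier2 15 > Meals/tier1 6 > Meals/tier2 4 > Blood Drive/tier1 3 > Blood Drive/tier2 2.
Food Bank tier1 at 16: fill all 35 → 90 left.
Food Bank tier2 at 15: fill all 45 → 45 left.
Meals/tier1 (6): +30 → 15 left.
Meals tier2 at 4: only 15 left, fill 15.
Total = 16×35 + 15×45 + 6×30 + 4×15 = 1475.

1475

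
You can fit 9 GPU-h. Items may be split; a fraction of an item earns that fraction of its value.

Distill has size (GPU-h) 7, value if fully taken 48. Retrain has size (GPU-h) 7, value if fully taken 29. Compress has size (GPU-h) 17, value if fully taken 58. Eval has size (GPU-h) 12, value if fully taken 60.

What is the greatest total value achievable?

58

Sort by value density: Distill 48/7≈6.86, Eval 60/12≈5, Retrain 29/7≈4.14, Compress 58/17≈3.41.
All 7 GPU-h of Distill fit (value 48) ; 2 remain.
Fill the last 2 GPU-h with part of Eval: 2/12 of it earns 10.
Total value = 58.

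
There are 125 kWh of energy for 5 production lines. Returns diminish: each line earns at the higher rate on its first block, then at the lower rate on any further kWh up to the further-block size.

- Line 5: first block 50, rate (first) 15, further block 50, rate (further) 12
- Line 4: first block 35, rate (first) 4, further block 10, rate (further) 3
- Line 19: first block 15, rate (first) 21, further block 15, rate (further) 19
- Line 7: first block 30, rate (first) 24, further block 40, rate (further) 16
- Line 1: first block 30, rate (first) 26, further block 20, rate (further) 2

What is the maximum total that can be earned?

2660

Order all 10 blocks by rate: Line 1/first 26 > Line 7/first 24 > Line 19/first 21 > Line 19/second 19 > Line 7/second 16 > Line 5/first 15 > Line 5/second 12 > Line 4/first 4 > Line 4/second 3 > Line 1/second 2.
Line 1/first (26): +30 — 95 left.
Line 7 first at 24: fill all 30 — 65 left.
Fill Line 19 first block (15 at 21) — 50 left.
Fill Line 19 second block (15 at 19) — 35 left.
Line 7/second: +35 of 40 at 16; pool empty.
Total = 26×30 + 24×30 + 21×15 + 19×15 + 16×35 = 2660.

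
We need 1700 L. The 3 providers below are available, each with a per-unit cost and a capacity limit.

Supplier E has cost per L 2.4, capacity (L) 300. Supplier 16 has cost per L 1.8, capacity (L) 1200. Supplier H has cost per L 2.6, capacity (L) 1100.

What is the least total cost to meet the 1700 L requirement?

3400

Cheapest first:
Take 1200 from Supplier 16 at 1.8 ; need 500 more.
Supplier E (2.4): use full 300 ; 200 L to go.
Supplier H (2.6): take the remaining 200 ; done.
Cost = 1200×1.8 + 300×2.4 + 200×2.6 = 3400.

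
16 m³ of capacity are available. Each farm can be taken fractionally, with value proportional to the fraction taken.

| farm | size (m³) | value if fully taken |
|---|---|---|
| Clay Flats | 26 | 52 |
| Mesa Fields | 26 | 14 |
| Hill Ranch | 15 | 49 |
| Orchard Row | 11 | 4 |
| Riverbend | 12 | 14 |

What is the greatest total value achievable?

Best value per unit of size first: Hill Ranch 49/15≈3.27, Clay Flats 52/26≈2, Riverbend 14/12≈1.17, Mesa Fields 14/26≈0.538, Orchard Row 4/11≈0.364.
Hill Ranch: take in full, 15 m³ for value 49 → 1 left.
Only 1 m³ remain; take 1/26 of Clay Flats for value 52×1/26 = 2.
Total value = 51.

51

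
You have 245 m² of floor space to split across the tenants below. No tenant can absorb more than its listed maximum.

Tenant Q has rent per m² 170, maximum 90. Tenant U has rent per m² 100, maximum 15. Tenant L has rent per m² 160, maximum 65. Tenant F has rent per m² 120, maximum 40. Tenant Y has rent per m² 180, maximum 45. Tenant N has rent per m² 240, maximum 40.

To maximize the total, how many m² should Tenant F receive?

Rank by rent per m²: Tenant N 240 > Tenant Y 180 > Tenant Q 170 > Tenant L 160 > Tenant F 120 > Tenant U 100.
Give Tenant N 40 to hit its cap of 40 ; 205 left.
Tenant Y: +45 to 45 (cap) ; 160 left.
Tenant Q: +90 to 90 (cap) ; 70 left.
Give Tenant L 65 to hit its cap of 65 ; 5 left.
Tenant F has room for 40 but only 5 remain, so it gets 5.

5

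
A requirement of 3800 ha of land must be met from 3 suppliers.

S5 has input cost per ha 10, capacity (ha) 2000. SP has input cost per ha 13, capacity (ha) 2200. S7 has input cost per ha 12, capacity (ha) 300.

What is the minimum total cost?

Cheapest first:
Take 2000 from S5 at 10 — need 1800 more.
S7 (12): use full 300 — 1500 ha to go.
SP at 13: take 1500 of its 2200 — requirement met.
Cost = 2000×10 + 300×12 + 1500×13 = 43100.

43100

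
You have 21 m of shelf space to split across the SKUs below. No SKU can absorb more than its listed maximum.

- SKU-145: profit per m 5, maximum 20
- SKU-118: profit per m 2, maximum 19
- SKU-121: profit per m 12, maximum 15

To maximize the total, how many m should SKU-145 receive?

6

Rank by profit per m: SKU-121 12 > SKU-145 5 > SKU-118 2.
SKU-121: +15 to 15 (cap) — 6 left.
Only 6 left; SKU-145 takes them to reach 6.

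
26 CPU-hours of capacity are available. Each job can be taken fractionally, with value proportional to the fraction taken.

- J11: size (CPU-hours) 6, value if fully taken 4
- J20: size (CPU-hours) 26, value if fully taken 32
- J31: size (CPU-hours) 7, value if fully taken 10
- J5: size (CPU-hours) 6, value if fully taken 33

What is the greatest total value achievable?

Best value per unit of size first: J5 33/6≈5.5, J31 10/7≈1.43, J20 32/26≈1.23, J11 4/6≈0.667.
J5: take in full, 6 CPU-hours for value 33 ; 20 left.
J31: take in full, 7 CPU-hours for value 10 ; 13 left.
Only 13 CPU-hours remain; take 13/26 of J20 for value 32×13/26 = 16.
Total value = 59.

59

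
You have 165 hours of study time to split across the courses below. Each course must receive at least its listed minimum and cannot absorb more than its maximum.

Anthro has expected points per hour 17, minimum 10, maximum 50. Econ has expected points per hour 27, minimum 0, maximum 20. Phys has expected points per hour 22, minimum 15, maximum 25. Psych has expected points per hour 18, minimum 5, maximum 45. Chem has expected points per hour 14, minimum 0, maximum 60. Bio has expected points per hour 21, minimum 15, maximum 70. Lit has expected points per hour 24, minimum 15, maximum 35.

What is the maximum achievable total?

Meeting every minimum uses 10+0+15+5+0+15+15 = 60 hours, leaving 105.
Order the courses by expected points per hour: Econ 27 > Lit 24 > Phys 22 > Bio 21 > Psych 18 > Anthro 17 > Chem 14.
Econ takes 20 more to reach its cap of 20 → 85 left.
Give Lit 20 more to hit its cap of 35 → 65 left.
Give Phys 10 more to hit its cap of 25 → 55 left.
Bio: +55 to 70 (cap) → 0 left.
Total = 17×10 + 27×20 + 22×25 + 18×5 + 21×70 + 24×35 = 3660.

3660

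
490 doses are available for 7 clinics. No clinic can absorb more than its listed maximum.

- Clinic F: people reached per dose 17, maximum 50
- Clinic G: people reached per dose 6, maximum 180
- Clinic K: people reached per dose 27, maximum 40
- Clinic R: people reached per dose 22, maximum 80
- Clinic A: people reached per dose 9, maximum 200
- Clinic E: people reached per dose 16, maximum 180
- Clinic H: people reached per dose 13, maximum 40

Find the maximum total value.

7990

Order the clinics by people reached per dose: Clinic K 27 > Clinic R 22 > Clinic F 17 > Clinic E 16 > Clinic H 13 > Clinic A 9 > Clinic G 6.
Clinic K: +40 to 40 (cap) → 450 left.
Clinic R: +80 to 80 (cap) → 370 left.
Give Clinic F 50 to hit its cap of 50 → 320 left.
Clinic E: +180 to 180 (cap) → 140 left.
Clinic H takes 40 to reach its cap of 40 → 100 left.
Clinic A: +100 (room for 200) → 100. Pool exhausted.
Total = 17×50 + 27×40 + 22×80 + 9×100 + 16×180 + 13×40 = 7990.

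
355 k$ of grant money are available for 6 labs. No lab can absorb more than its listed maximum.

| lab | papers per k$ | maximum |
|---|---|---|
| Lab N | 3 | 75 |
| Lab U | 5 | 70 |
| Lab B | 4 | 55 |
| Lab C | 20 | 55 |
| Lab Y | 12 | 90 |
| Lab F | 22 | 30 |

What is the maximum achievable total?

3575

Order the labs by papers per k$: Lab F 22 > Lab C 20 > Lab Y 12 > Lab U 5 > Lab B 4 > Lab N 3.
Lab F takes 30 to reach its cap of 30 — 325 left.
Lab C: +55 to 55 (cap) — 270 left.
Lab Y takes 90 to reach its cap of 90 — 180 left.
Lab U takes 70 to reach its cap of 70 — 110 left.
Lab B takes 55 to reach its cap of 55 — 55 left.
Lab N: +55 (room for 75) → 55. Pool exhausted.
Total = 3×55 + 5×70 + 4×55 + 20×55 + 12×90 + 22×30 = 3575.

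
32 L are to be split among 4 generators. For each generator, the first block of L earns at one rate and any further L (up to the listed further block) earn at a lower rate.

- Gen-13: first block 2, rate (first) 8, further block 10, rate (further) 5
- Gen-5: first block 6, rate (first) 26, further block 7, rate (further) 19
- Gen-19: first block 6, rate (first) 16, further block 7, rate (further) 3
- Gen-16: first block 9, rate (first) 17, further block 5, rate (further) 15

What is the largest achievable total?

598

Rank every tier by rate: Gen-5/tier1 26 > Gen-5/tier2 19 > Gen-16/tier1 17 > Gen-19/tier1 16 > Gen-16/tier2 15 > Gen-13/tier1 8 > Gen-13/tier2 5 > Gen-19/tier2 3.
Fill Gen-5 tier1 block (6 at 26) ; 26 left.
Gen-5 tier2 at 19: fill all 7 ; 19 left.
Gen-16 tier1 at 17: fill all 9 ; 10 left.
Gen-19/tier1 (16): +6 ; 4 left.
Gen-16/tier2: +4 of 5 at 15; pool empty.
Total = 26×6 + 19×7 + 17×9 + 16×6 + 15×4 = 598.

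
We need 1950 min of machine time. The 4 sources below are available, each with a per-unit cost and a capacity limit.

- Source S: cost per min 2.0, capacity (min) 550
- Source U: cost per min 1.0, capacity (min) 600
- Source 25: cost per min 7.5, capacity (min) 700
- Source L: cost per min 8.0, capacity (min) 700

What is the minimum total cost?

7750

Cheapest first:
Source U at 1.0: take all 600 min → 1350 still needed.
Source S (2.0): use full 550 → 800 min to go.
Source 25 (7.5): use full 700 → 100 min to go.
Source L at 8.0: take 100 of its 700 → requirement met.
Cost = 600×1.0 + 550×2.0 + 700×7.5 + 100×8.0 = 7750.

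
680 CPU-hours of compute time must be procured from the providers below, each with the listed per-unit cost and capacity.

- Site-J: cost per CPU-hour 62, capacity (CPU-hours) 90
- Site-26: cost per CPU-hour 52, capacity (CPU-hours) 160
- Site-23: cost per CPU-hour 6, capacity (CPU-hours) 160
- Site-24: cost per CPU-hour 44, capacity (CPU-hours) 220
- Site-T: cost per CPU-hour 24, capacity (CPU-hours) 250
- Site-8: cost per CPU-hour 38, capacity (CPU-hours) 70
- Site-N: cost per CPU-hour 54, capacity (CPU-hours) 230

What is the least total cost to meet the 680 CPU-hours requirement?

18420

Cheapest first:
Site-23 at 6: take all 160 CPU-hours — 520 still needed.
Site-T at 24: take all 250 CPU-hours — 270 still needed.
Site-8 (38): use full 70 — 200 CPU-hours to go.
Site-24 at 44: take 200 of its 220 — requirement met.
Site-26, Site-N, Site-J: unused.
Cost = 160×6 + 250×24 + 70×38 + 200×44 = 18420.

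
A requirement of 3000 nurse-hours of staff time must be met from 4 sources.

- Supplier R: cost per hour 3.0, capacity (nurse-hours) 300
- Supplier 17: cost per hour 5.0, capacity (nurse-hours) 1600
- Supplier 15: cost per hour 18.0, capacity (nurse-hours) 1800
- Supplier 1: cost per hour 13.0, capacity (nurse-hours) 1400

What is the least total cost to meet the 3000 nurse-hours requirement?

Fill from the cheapest source first.
Supplier R (3.0): use full 300 → 2700 nurse-hours to go.
Take 1600 from Supplier 17 at 5.0 → need 1100 more.
Supplier 1 (13.0): take the remaining 1100 → done.
Supplier 15: unused.
Cost = 300×3.0 + 1600×5.0 + 1100×13.0 = 23200.

23200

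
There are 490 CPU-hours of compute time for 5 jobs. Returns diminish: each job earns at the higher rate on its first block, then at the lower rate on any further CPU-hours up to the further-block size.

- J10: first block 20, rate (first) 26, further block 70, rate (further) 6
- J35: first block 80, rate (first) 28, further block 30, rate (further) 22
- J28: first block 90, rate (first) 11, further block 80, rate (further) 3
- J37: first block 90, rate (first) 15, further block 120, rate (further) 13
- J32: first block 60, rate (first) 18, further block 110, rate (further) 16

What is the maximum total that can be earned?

8910

Treat each block as its own option and order by rate: J35/tier1 28 > J10/tier1 26 > J35/tier2 22 > J32/tier1 18 > J32/tier2 16 > J37/tier1 15 > J37/tier2 13 > J28/tier1 11 > J10/tier2 6 > J28/tier2 3.
Fill J35 tier1 block (80 at 28) → 410 left.
Fill J10 tier1 block (20 at 26) → 390 left.
J35/tier2 (22): +30 → 360 left.
J32 tier1 at 18: fill all 60 → 300 left.
J32/tier2 (16): +110 → 190 left.
J37/tier1 (15): +90 → 100 left.
J37/tier2: +100 of 120 at 13; pool empty.
Total = 28×80 + 26×20 + 22×30 + 18×60 + 16×110 + 15×90 + 13×100 = 8910.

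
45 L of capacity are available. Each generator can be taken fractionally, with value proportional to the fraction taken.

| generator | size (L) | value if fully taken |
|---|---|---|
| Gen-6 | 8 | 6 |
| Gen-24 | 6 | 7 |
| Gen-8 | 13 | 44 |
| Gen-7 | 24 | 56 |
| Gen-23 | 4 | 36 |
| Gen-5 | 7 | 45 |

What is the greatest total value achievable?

174

Rank by value-to-size ratio: Gen-23 36/4≈9, Gen-5 45/7≈6.43, Gen-8 44/13≈3.38, Gen-7 56/24≈2.33, Gen-24 7/6≈1.17, Gen-6 6/8≈0.75.
Gen-23: take in full, 4 L for value 36 ; 41 left.
Gen-5: take in full, 7 L for value 45 ; 34 left.
Take all of Gen-8 (13 L, value 44) ; 21 L left.
Fill the last 21 L with part of Gen-7: 21/24 of it earns 49.
Total value = 174.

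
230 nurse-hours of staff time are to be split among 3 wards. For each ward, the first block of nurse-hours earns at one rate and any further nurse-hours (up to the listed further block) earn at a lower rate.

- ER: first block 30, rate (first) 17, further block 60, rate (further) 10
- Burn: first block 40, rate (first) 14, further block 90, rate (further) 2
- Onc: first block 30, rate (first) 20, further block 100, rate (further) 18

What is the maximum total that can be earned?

Treat each block as its own option and order by rate: Onc/first 20 > Onc/second 18 > ER/first 17 > Burn/first 14 > ER/second 10 > Burn/second 2.
Onc/first (20): +30 ; 200 left.
Fill Onc second block (100 at 18) ; 100 left.
Fill ER first block (30 at 17) ; 70 left.
Burn/first (14): +40 ; 30 left.
ER/second: +30 of 60 at 10; pool empty.
Total = 20×30 + 18×100 + 17×30 + 14×40 + 10×30 = 3770.

3770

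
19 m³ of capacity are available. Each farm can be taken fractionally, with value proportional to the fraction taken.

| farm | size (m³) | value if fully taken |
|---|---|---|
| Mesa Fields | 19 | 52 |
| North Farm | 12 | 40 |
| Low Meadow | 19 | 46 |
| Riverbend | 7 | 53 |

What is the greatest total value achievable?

Sort by value density: Riverbend 53/7≈7.57, North Farm 40/12≈3.33, Mesa Fields 52/19≈2.74, Low Meadow 46/19≈2.42.
Riverbend: take in full, 7 m³ for value 53 ; 12 left.
All 12 m³ of North Farm fit (value 40) ; 0 remain.
Total value = 93.

93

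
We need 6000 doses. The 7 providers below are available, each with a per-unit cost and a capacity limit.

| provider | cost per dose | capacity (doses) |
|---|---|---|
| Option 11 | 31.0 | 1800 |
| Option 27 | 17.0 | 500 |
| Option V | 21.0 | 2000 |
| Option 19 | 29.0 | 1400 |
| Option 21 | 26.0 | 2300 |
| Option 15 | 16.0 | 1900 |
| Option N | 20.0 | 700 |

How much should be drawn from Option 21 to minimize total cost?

Use providers in increasing cost order.
Option 15 (16.0): use full 1900 — 4100 doses to go.
Option 27 at 17.0: take all 500 doses — 3600 still needed.
Take 700 from Option N at 20.0 — need 2900 more.
Option V at 21.0: take all 2000 doses — 900 still needed.
Option 21 at 26.0: take 900 of its 2300 — requirement met.
Option 19, Option 11: unused.

900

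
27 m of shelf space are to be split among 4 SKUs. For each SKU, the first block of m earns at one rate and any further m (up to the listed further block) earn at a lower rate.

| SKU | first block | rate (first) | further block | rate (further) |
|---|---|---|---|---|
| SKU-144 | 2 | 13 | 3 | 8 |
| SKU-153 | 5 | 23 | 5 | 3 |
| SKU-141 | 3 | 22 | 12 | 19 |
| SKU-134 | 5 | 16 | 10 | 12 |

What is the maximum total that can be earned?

515

Treat each block as its own option and order by rate: SKU-153/tier1 23 > SKU-141/tier1 22 > SKU-141/tier2 19 > SKU-134/tier1 16 > SKU-144/tier1 13 > SKU-134/tier2 12 > SKU-144/tier2 8 > SKU-153/tier2 3.
SKU-153 tier1 at 23: fill all 5 → 22 left.
SKU-141/tier1 (22): +3 → 19 left.
SKU-141 tier2 at 19: fill all 12 → 7 left.
SKU-134 tier1 at 16: fill all 5 → 2 left.
SKU-144/tier1 (13): +2 → 0 left.
Total = 23×5 + 22×3 + 19×12 + 16×5 + 13×2 = 515.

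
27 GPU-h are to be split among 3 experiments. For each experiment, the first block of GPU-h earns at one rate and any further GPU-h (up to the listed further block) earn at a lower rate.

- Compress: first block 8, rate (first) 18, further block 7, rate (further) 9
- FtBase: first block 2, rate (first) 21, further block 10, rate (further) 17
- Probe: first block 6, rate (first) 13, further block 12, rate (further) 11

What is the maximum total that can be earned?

Treat each block as its own option and order by rate: FtBase/T1 21 > Compress/T1 18 > FtBase/T2 17 > Probe/T1 13 > Probe/T2 11 > Compress/T2 9.
FtBase T1 at 21: fill all 2 ; 25 left.
Compress/T1 (18): +8 ; 17 left.
Fill FtBase T2 block (10 at 17) ; 7 left.
Probe T1 at 13: fill all 6 ; 1 left.
Probe T2 at 11: only 1 left, fill 1.
Total = 21×2 + 18×8 + 17×10 + 13×6 + 11×1 = 445.

445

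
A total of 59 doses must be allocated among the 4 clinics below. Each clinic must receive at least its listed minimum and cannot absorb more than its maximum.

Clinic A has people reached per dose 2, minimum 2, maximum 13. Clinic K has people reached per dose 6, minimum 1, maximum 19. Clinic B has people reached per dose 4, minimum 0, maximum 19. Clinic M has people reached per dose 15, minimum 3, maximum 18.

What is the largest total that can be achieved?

466

Meeting every minimum uses 2+1+0+3 = 6 doses, leaving 53.
Rank by people reached per dose: Clinic M 15 > Clinic K 6 > Clinic B 4 > Clinic A 2.
Clinic M: +15 to 18 (cap) ; 38 left.
Clinic K: +18 to 19 (cap) ; 20 left.
Give Clinic B 19 more to hit its cap of 19 ; 1 left.
Only 1 left; Clinic A takes them to reach 3.
Total = 2×3 + 6×19 + 4×19 + 15×18 = 466.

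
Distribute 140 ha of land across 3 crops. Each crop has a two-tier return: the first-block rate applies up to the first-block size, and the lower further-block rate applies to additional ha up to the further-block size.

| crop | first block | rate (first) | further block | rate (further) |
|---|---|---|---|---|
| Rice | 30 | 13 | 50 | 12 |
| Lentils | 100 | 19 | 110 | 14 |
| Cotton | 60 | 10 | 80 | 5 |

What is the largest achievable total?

2460

Rank every tier by rate: Lentils/first 19 > Lentils/second 14 > Rice/first 13 > Rice/second 12 > Cotton/first 10 > Cotton/second 5.
Lentils/first (19): +100 → 40 left.
Lentils second at 14: only 40 left, fill 40.
Total = 19×100 + 14×40 = 2460.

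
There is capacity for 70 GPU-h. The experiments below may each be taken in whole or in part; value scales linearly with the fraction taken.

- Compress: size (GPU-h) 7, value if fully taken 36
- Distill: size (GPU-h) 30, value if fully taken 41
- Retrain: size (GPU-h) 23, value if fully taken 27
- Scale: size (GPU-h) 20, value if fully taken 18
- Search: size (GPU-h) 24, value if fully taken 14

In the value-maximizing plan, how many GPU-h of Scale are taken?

10

Best value per unit of size first: Compress 36/7≈5.14, Distill 41/30≈1.37, Retrain 27/23≈1.17, Scale 18/20≈0.9, Search 14/24≈0.583.
Take all of Compress (7 GPU-h, value 36) ; 63 GPU-h left.
Distill: take in full, 30 GPU-h for value 41 ; 33 left.
All 23 GPU-h of Retrain fit (value 27) ; 10 remain.
10 GPU-h left: a 10/20 share of Scale gives 18×10/20 = 9.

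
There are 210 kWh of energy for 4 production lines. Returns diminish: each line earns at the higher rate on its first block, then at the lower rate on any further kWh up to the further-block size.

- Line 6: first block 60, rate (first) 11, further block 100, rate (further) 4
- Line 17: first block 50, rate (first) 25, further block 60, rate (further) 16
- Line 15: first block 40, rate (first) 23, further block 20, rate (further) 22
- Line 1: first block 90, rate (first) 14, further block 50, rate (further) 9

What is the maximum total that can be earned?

Rank every tier by rate: Line 17/T1 25 > Line 15/T1 23 > Line 15/T2 22 > Line 17/T2 16 > Line 1/T1 14 > Line 6/T1 11 > Line 1/T2 9 > Line 6/T2 4.
Fill Line 17 T1 block (50 at 25) — 160 left.
Line 15/T1 (23): +40 — 120 left.
Line 15 T2 at 22: fill all 20 — 100 left.
Line 17/T2 (16): +60 — 40 left.
40 remain; put them into Line 1 T1 at 14.
Total = 25×50 + 23×40 + 22×20 + 16×60 + 14×40 = 4130.

4130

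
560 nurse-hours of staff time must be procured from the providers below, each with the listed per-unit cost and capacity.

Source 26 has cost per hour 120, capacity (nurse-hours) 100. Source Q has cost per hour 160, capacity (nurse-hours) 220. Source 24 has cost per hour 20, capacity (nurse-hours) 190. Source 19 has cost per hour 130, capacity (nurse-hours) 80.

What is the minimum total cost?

56600

Cheapest first:
Source 24 (20): use full 190 ; 370 nurse-hours to go.
Source 26 at 120: take all 100 nurse-hours ; 270 still needed.
Source 19 (130): use full 80 ; 190 nurse-hours to go.
Source Q at 160: take 190 of its 220 ; requirement met.
Cost = 190×20 + 100×120 + 80×130 + 190×160 = 56600.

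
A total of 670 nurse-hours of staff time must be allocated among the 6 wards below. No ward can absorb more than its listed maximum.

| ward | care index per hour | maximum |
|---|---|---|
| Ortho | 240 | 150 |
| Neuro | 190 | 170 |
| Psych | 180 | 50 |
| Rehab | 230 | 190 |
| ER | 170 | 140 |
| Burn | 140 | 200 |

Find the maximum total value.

139700

Rank by care index per hour: Ortho 240 > Rehab 230 > Neuro 190 > Psych 180 > ER 170 > Burn 140.
Ortho takes 150 to reach its cap of 150 → 520 left.
Give Rehab 190 to hit its cap of 190 → 330 left.
Neuro takes 170 to reach its cap of 170 → 160 left.
Psych: +50 to 50 (cap) → 110 left.
ER has room for 140 but only 110 remain, so it gets 110.
Total = 240×150 + 190×170 + 180×50 + 230×190 + 170×110 = 139700.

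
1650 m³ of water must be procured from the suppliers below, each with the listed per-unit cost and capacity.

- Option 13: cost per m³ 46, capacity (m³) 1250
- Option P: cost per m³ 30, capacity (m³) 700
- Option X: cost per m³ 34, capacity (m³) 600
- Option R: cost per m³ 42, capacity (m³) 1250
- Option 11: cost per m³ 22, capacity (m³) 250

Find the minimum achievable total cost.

Use suppliers in increasing cost order.
Take 250 from Option 11 at 22 ; need 1400 more.
Option P at 30: take all 700 m³ ; 700 still needed.
Take 600 from Option X at 34 ; need 100 more.
Option R (42): take the remaining 100 ; done.
Option 13: unused.
Cost = 250×22 + 700×30 + 600×34 + 100×42 = 51100.

51100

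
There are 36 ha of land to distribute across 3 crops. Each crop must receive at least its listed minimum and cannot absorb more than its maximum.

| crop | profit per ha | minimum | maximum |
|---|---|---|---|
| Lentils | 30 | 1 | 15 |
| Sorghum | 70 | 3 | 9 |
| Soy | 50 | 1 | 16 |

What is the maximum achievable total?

Meeting every minimum uses 1+3+1 = 5 ha, leaving 31.
Order the crops by profit per ha: Sorghum 70 > Soy 50 > Lentils 30.
Give Sorghum 6 more to hit its cap of 9 ; 25 left.
Soy: +15 to 16 (cap) ; 10 left.
Lentils: +10 (room for 14) → 11. Pool exhausted.
Total = 30×11 + 70×9 + 50×16 = 1760.

1760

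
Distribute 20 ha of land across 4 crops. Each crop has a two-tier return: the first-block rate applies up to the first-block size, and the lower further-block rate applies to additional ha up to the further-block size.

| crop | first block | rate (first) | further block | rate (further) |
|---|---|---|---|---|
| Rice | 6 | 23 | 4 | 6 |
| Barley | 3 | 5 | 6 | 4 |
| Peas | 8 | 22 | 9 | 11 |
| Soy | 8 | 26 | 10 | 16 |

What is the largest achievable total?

478

Order all 8 blocks by rate: Soy/tier1 26 > Rice/tier1 23 > Peas/tier1 22 > Soy/tier2 16 > Peas/tier2 11 > Rice/tier2 6 > Barley/tier1 5 > Barley/tier2 4.
Soy tier1 at 26: fill all 8 ; 12 left.
Fill Rice tier1 block (6 at 23) ; 6 left.
6 remain; put them into Peas tier1 at 22.
Total = 26×8 + 23×6 + 22×6 = 478.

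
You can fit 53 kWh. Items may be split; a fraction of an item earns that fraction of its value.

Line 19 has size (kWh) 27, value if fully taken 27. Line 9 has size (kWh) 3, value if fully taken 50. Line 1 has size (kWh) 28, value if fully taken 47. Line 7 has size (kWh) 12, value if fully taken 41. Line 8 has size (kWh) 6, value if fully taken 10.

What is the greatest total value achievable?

152

Sort by value density: Line 9 50/3≈16.7, Line 7 41/12≈3.42, Line 1 47/28≈1.68, Line 8 10/6≈1.67, Line 19 27/27≈1.
Line 9: take in full, 3 kWh for value 50 ; 50 left.
Take all of Line 7 (12 kWh, value 41) ; 38 kWh left.
All 28 kWh of Line 1 fit (value 47) ; 10 remain.
All 6 kWh of Line 8 fit (value 10) ; 4 remain.
4 kWh left: a 4/27 share of Line 19 gives 27×4/27 = 4.
Total value = 152.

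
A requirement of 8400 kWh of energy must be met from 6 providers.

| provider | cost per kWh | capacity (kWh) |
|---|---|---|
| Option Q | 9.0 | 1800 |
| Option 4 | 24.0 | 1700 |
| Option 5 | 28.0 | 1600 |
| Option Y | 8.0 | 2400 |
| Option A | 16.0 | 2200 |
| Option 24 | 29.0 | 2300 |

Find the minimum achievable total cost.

119800

Fill from the cheapest provider first.
Option Y (8.0): use full 2400 — 6000 kWh to go.
Option Q at 9.0: take all 1800 kWh — 4200 still needed.
Take 2200 from Option A at 16.0 — need 2000 more.
Take 1700 from Option 4 at 24.0 — need 300 more.
Take 300 from Option 5 at 28.0 to finish.
Option 24: unused.
Cost = 2400×8.0 + 1800×9.0 + 2200×16.0 + 1700×24.0 + 300×28.0 = 119800.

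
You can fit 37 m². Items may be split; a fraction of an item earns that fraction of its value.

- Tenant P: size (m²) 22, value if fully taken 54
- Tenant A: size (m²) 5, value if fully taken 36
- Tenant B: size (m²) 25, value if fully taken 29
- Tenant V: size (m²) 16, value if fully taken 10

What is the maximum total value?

101.6

Best value per unit of size first: Tenant A 36/5≈7.2, Tenant P 54/22≈2.45, Tenant B 29/25≈1.16, Tenant V 10/16≈0.625.
All 5 m² of Tenant A fit (value 36) — 32 remain.
Tenant P: take in full, 22 m² for value 54 — 10 left.
Only 10 m² remain; take 10/25 of Tenant B for value 29×10/25 = 11.6.
Total value = 101.6.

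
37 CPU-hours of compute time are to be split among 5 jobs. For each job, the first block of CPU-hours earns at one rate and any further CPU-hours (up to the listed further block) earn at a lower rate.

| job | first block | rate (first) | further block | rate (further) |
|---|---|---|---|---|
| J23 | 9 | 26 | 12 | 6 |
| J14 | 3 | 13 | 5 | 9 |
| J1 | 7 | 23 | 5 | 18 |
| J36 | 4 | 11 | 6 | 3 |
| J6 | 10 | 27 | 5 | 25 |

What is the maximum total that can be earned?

Rank every tier by rate: J6/first 27 > J23/first 26 > J6/second 25 > J1/first 23 > J1/second 18 > J14/first 13 > J36/first 11 > J14/second 9 > J23/second 6 > J36/second 3.
J6 first at 27: fill all 10 — 27 left.
J23 first at 26: fill all 9 — 18 left.
Fill J6 second block (5 at 25) — 13 left.
J1/first (23): +7 — 6 left.
Fill J1 second block (5 at 18) — 1 left.
J14 first at 13: only 1 left, fill 1.
Total = 27×10 + 26×9 + 25×5 + 23×7 + 18×5 + 13×1 = 893.

893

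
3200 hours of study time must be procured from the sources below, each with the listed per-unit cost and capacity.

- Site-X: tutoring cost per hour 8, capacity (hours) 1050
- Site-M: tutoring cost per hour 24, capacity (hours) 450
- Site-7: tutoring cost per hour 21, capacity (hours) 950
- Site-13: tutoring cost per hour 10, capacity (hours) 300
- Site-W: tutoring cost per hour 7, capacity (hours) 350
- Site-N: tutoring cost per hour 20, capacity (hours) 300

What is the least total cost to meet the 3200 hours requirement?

Cheapest first:
Site-W (7): use full 350 — 2850 hours to go.
Take 1050 from Site-X at 8 — need 1800 more.
Site-13 at 10: take all 300 hours — 1500 still needed.
Take 300 from Site-N at 20 — need 1200 more.
Take 950 from Site-7 at 21 — need 250 more.
Site-M (24): take the remaining 250 — done.
Cost = 350×7 + 1050×8 + 300×10 + 300×20 + 950×21 + 250×24 = 45800.

45800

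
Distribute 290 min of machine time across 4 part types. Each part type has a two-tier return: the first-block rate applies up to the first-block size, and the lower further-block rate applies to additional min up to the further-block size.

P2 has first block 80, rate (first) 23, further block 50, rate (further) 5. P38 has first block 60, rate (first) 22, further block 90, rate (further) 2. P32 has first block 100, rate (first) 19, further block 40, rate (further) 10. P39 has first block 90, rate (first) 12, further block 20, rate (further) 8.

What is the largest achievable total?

5660

Treat each block as its own option and order by rate: P2/first 23 > P38/first 22 > P32/first 19 > P39/first 12 > P32/second 10 > P39/second 8 > P2/second 5 > P38/second 2.
P2 first at 23: fill all 80 — 210 left.
Fill P38 first block (60 at 22) — 150 left.
P32/first (19): +100 — 50 left.
50 remain; put them into P39 first at 12.
Total = 23×80 + 22×60 + 19×100 + 12×50 = 5660.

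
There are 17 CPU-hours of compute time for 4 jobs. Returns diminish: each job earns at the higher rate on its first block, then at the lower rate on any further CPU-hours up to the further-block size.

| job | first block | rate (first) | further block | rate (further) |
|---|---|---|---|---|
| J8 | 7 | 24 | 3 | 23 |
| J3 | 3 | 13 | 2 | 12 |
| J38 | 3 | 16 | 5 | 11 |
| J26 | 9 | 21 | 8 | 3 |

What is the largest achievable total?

384

Treat each block as its own option and order by rate: J8/first 24 > J8/second 23 > J26/first 21 > J38/first 16 > J3/first 13 > J3/second 12 > J38/second 11 > J26/second 3.
Fill J8 first block (7 at 24) — 10 left.
J8/second (23): +3 — 7 left.
J26/first: +7 of 9 at 21; pool empty.
Total = 24×7 + 23×3 + 21×7 = 384.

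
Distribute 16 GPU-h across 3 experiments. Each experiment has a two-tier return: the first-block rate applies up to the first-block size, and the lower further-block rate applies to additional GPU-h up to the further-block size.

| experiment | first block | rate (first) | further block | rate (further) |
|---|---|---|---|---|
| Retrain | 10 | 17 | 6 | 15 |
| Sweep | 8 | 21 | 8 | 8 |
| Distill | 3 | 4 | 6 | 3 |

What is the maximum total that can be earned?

Order all 6 blocks by rate: Sweep/tier1 21 > Retrain/tier1 17 > Retrain/tier2 15 > Sweep/tier2 8 > Distill/tier1 4 > Distill/tier2 3.
Sweep/tier1 (21): +8 ; 8 left.
8 remain; put them into Retrain tier1 at 17.
Total = 21×8 + 17×8 = 304.

304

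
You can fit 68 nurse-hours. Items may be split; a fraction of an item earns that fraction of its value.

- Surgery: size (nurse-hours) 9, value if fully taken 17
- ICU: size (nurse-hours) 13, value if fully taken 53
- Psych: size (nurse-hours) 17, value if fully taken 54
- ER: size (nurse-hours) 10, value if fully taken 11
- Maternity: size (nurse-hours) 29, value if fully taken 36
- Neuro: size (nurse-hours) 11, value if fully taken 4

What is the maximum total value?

Rank by value-to-size ratio: ICU 53/13≈4.08, Psych 54/17≈3.18, Surgery 17/9≈1.89, Maternity 36/29≈1.24, ER 11/10≈1.1, Neuro 4/11≈0.364.
All 13 nurse-hours of ICU fit (value 53) → 55 remain.
All 17 nurse-hours of Psych fit (value 54) → 38 remain.
Surgery: take in full, 9 nurse-hours for value 17 → 29 left.
All 29 nurse-hours of Maternity fit (value 36) → 0 remain.
Total value = 160.

160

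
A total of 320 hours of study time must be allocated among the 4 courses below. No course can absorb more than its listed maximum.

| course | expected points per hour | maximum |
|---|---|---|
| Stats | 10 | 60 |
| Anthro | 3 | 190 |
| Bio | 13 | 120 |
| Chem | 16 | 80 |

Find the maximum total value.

3620

Rank by expected points per hour: Chem 16 > Bio 13 > Stats 10 > Anthro 3.
Chem: +80 to 80 (cap) — 240 left.
Bio takes 120 to reach its cap of 120 — 120 left.
Stats: +60 to 60 (cap) — 60 left.
Anthro: +60 (room for 190) → 60. Pool exhausted.
Total = 10×60 + 3×60 + 13×120 + 16×80 = 3620.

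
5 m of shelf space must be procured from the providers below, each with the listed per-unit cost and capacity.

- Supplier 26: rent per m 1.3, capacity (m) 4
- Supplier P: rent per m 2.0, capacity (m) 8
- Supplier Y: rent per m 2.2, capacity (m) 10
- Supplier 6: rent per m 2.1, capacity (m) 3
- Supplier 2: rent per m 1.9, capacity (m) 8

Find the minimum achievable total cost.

Use providers in increasing cost order.
Supplier 26 at 1.3: take all 4 m → 1 still needed.
Take 1 from Supplier 2 at 1.9 to finish.
Supplier P, Supplier 6, Supplier Y: unused.
Cost = 4×1.3 + 1×1.9 = 7.1.

7.1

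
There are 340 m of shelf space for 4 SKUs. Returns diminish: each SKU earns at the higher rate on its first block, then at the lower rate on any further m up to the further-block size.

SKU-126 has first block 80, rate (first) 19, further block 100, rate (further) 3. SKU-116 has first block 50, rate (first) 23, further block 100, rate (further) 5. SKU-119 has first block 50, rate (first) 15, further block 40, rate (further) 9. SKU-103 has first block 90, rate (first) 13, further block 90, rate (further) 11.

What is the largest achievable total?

5360

Treat each block as its own option and order by rate: SKU-116/first 23 > SKU-126/first 19 > SKU-119/first 15 > SKU-103/first 13 > SKU-103/second 11 > SKU-119/second 9 > SKU-116/second 5 > SKU-126/second 3.
Fill SKU-116 first block (50 at 23) → 290 left.
Fill SKU-126 first block (80 at 19) → 210 left.
SKU-119/first (15): +50 → 160 left.
SKU-103 first at 13: fill all 90 → 70 left.
SKU-103/second: +70 of 90 at 11; pool empty.
Total = 23×50 + 19×80 + 15×50 + 13×90 + 11×70 = 5360.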